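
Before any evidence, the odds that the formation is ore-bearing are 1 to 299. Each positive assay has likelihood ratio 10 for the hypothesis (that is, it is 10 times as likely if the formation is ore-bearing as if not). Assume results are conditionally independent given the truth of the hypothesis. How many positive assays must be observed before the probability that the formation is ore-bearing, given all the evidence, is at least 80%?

Prior odds = 1/299.
Likelihood ratio per positive assay = 10.
Target posterior odds = 0.8/0.2 = 4.
Need (1/299) × 10ⁿ ≥ 4, i.e. 10ⁿ ≥ 1196.
10³ = 1000 falls short of 1196 but 10⁴ = 10000 reaches it, so n = 4.

4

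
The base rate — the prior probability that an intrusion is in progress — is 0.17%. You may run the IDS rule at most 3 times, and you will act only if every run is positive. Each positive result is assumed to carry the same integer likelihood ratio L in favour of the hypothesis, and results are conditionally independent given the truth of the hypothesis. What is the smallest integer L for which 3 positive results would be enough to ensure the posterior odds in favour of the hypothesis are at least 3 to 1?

Prior odds = 0.0017/0.9983 = 17/9983.
Target odds = 3.
Need L³ ≥ 3 ÷ (17/9983) = 29949/17.
12³ = 1728 < 29949/17 ≤ 2197 = 13³, so L = 13.

13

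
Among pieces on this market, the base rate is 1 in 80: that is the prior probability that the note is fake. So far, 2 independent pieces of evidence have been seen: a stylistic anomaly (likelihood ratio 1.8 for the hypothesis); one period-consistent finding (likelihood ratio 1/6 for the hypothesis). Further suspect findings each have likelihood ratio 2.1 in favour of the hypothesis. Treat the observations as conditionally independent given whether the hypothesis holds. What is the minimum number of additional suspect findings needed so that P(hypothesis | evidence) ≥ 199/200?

15

Prior odds = 0.0125/0.9875 = 1/79.
Combined Bayes factor of the evidence already in hand = 1.8 × (1/6) = 0.3.
Odds after that evidence = (1/79) × 0.3 = 3/790.
Target odds = 0.995/0.005 = 199.
Need 2.1ⁿ ≥ 199 ÷ (3/790) = 157210/3.
2.1¹⁴ ≈32439.2 falls short of 157210/3 but 2.1¹⁵ ≈68122.3 reaches it, so n = 15.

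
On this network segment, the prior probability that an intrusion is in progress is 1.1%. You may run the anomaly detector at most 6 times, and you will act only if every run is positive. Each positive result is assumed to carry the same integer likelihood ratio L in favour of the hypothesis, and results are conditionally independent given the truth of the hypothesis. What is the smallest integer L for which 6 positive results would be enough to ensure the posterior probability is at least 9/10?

4

Prior odds = 0.011/0.989 = 11/989.
Target odds = 0.9/0.1 = 9.
Need L⁶ ≥ 9 ÷ (11/989) = 8901/11.
3⁶ = 729 < 8901/11 ≤ 4096 = 4⁶, so L = 4.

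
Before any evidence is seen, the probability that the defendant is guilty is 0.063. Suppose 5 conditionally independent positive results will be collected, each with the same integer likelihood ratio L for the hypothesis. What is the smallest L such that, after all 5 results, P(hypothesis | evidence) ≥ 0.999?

7

Prior odds = 0.063/0.937 = 63/937.
Target odds = 0.999/0.001 = 999.
Need L⁵ ≥ 999 ÷ (63/937) = 104007/7.
6⁵ = 7776 < 104007/7 ≤ 16807 = 7⁵, so L = 7.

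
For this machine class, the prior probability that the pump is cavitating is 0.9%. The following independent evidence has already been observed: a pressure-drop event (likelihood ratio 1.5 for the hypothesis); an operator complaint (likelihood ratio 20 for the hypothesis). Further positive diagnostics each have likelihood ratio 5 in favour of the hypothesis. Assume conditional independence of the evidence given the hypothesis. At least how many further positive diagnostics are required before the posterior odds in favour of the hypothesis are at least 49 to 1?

4

Prior odds = 0.009/0.991 = 9/991.
Combined Bayes factor of the evidence already in hand = 1.5 × 20 = 30.
Odds after that evidence = (9/991) × 30 = 270/991.
Target odds = 49.
Need 5ⁿ ≥ 49 ÷ (270/991) = 48559/270.
5³ = 125 falls short of 48559/270 but 5⁴ = 625 reaches it, so n = 4.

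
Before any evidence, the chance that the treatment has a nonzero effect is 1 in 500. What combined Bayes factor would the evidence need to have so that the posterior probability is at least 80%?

1996

Prior odds = 0.002/0.998 = 1/499.
Target odds = 0.8/0.2 = 4.
Required Bayes factor = 4 ÷ (1/499) = 1996.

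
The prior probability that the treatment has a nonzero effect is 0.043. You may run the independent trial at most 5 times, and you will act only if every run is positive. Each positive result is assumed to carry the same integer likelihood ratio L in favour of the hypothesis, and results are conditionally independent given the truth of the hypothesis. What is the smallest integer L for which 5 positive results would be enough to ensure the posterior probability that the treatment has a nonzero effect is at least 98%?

Prior odds = 0.043/0.957 = 43/957.
Target odds = 0.98/0.02 = 49.
Need L⁵ ≥ 49 ÷ (43/957) = 46893/43.
4⁵ = 1024 < 46893/43 ≤ 3125 = 5⁵, so L = 5.

5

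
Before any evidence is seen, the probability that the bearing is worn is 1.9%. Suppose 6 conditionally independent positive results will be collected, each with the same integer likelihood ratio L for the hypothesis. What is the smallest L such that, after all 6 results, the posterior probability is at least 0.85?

3

Prior odds = 0.019/0.981 = 19/981.
Target odds = 0.85/0.15 = 17/3.
Need L⁶ ≥ 17/3 ÷ (19/981) = 5559/19.
2⁶ = 64 < 5559/19 ≤ 729 = 3⁶, so L = 3.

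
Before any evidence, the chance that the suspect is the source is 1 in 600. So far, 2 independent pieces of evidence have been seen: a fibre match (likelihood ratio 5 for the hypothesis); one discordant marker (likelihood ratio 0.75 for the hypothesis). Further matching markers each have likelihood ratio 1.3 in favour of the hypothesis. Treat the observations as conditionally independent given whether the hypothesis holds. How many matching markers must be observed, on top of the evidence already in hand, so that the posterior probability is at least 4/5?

Prior odds = (1/600)/(599/600) = 1/599.
Combined Bayes factor of the evidence already in hand = 5 × 0.75 = 3.75.
Odds after that evidence = (1/599) × 3.75 = 15/2396.
Target odds = 0.8/0.2 = 4.
Need 1.3ⁿ ≥ 4 ÷ (15/2396) = 9584/15.
1.3²⁴ ≈542.801 falls short of 9584/15 but 1.3²⁵ ≈705.641 reaches it, so n = 25.

25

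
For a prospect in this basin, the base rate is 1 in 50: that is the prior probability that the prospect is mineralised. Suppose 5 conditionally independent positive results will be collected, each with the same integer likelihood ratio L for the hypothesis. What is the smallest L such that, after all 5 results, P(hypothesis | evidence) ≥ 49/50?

Prior odds = 0.02/0.98 = 1/49.
Target odds = 0.98/0.02 = 49.
Need L⁵ ≥ 49 ÷ (1/49) = 2401.
4⁵ = 1024 < 2401 ≤ 3125 = 5⁵, so L = 5.

5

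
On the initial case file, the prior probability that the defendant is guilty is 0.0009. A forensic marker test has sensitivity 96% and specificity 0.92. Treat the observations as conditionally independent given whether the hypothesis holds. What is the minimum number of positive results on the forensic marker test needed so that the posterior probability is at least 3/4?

4

Prior odds = 0.0009/0.9991 = 9/9991.
False-positive rate = 1 − 0.92 = 0.08; likelihood ratio of a positive = 0.96/0.08 = 12.
Target odds: 0.75 ÷ 0.25 = 3.
Need (9/9991) × 12ⁿ ≥ 3, i.e. 12ⁿ ≥ 9991/3.
12³ = 1728 falls short of 9991/3 but 12⁴ = 20736 reaches it, so n = 4.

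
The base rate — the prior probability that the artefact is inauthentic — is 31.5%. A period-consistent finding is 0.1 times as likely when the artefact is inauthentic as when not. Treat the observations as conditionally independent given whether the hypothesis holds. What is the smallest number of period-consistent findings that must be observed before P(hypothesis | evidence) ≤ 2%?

Prior odds: 0.315 ÷ 0.685 = 63/137.
Likelihood ratio per period-consistent finding = 0.1.
Target odds: 0.02 ÷ 0.98 = 1/49.
Require 0.1ⁿ ≤ 1/49 ÷ (63/137) = 137/3087.
0.1¹ = 0.1 is still above 137/3087 but 0.1² = 0.01 is at or below it, so n = 2.

2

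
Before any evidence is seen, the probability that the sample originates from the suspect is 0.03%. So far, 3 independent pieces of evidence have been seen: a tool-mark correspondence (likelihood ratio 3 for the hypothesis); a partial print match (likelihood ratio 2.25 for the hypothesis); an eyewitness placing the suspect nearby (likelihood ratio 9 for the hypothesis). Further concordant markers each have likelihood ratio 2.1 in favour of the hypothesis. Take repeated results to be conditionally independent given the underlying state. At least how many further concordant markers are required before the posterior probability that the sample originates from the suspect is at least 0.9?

9

Prior odds = 0.0003/0.9997 = 3/9997.
Combined Bayes factor of the evidence already in hand = 3 × 2.25 × 9 = 60.75.
Odds after that evidence = (3/9997) × 60.75 = 729/39988.
Target odds = 0.9/0.1 = 9.
Need 2.1ⁿ ≥ 9 ÷ (729/39988) = 39988/81.
2.1⁸ ≈378.229 falls short of 39988/81 but 2.1⁹ ≈794.28 reaches it, so n = 9.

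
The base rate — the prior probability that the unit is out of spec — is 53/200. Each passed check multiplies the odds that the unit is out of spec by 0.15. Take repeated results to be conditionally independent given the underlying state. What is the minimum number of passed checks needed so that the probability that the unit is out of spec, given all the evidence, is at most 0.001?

4

Prior odds = 0.265/0.735 = 53/147.
Likelihood ratio per passed check = 0.15.
Target odds: 0.001 ÷ 0.999 = 1/999.
Need (53/147) × 0.15ⁿ ≤ 1/999, i.e. 0.15ⁿ ≤ 49/17649.
0.15³ = 0.003375 is still above 49/17649 but 0.15⁴ = 81/160000 is at or below it, so n = 4.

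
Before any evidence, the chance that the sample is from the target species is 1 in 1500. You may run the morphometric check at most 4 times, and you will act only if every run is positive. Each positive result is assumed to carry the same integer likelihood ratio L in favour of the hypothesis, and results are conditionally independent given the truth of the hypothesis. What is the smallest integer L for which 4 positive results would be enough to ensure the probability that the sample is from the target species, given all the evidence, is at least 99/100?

20

Prior odds = (1/1500)/(1499/1500) = 1/1499.
Target odds = 0.99/0.01 = 99.
Need L⁴ ≥ 99 ÷ (1/1499) = 148401.
19⁴ = 130321 < 148401 ≤ 160000 = 20⁴, so L = 20.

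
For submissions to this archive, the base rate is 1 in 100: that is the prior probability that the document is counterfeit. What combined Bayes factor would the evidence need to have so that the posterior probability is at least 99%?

9801

Prior odds = 0.01/0.99 = 1/99.
Target odds = 0.99/0.01 = 99.
Required Bayes factor = 99 ÷ (1/99) = 9801.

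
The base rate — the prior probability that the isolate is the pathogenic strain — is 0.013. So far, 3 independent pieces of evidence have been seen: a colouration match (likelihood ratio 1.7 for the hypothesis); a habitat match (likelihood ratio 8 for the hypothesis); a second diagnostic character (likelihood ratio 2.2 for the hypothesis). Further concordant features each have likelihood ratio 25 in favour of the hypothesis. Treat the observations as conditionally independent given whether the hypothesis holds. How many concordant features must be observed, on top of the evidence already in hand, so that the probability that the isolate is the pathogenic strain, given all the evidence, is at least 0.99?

Prior odds = 0.013/0.987 = 13/987.
Combined Bayes factor of the evidence already in hand = 1.7 × 8 × 2.2 = 29.92.
Odds after that evidence = (13/987) × 29.92 = 9724/24675.
Target odds = 0.99/0.01 = 99.
Need 25ⁿ ≥ 99 ÷ (9724/24675) = 222075/884.
25¹ = 25 falls short of 222075/884 but 25² = 625 reaches it, so n = 2.

2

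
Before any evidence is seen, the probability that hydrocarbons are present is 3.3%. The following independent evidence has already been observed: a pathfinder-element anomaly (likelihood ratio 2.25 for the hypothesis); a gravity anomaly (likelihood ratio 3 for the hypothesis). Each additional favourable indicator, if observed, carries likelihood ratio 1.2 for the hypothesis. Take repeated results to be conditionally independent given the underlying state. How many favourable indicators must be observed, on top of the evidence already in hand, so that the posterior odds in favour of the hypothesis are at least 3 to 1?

Prior odds = 0.033/0.967 = 33/967.
Combined Bayes factor of the evidence already in hand = 2.25 × 3 = 6.75.
Odds after that evidence = (33/967) × 6.75 = 891/3868.
Target odds = 3.
Need 1.2ⁿ ≥ 3 ÷ (891/3868) = 3868/297.
1.2¹⁴ ≈12.8392 falls short of 3868/297 but 1.2¹⁵ ≈15.407 reaches it, so n = 15.

15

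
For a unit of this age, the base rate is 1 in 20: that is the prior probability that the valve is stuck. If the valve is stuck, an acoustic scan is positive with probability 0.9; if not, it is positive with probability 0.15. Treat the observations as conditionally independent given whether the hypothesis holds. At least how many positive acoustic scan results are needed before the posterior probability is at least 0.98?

Prior odds: 0.05 ÷ 0.95 = 1/19.
Likelihood ratio of a positive = 0.9/0.15 = 6.
Target odds: 0.98 ÷ 0.02 = 49.
Need (1/19) × 6ⁿ ≥ 49, i.e. 6ⁿ ≥ 931.
6³ = 216 falls short of 931 but 6⁴ = 1296 reaches it, so n = 4.

4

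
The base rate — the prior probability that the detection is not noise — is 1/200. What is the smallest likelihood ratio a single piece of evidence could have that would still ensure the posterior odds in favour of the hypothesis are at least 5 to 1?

995

Prior odds = 0.005/0.995 = 1/199.
Target odds = 5.
Required Bayes factor = 5 ÷ (1/199) = 995.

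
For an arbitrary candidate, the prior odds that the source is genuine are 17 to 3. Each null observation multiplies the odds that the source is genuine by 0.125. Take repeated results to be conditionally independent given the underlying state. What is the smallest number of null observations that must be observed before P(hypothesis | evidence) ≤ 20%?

Prior odds = 17/3.
Likelihood ratio per null observation = 0.125.
Target posterior odds = 0.2/0.8 = 0.25.
Require 0.125ⁿ ≤ 0.25 ÷ (17/3) = 3/68.
0.125¹ = 0.125 is still above 3/68 but 0.125² = 0.015625 is at or below it, so n = 2.

2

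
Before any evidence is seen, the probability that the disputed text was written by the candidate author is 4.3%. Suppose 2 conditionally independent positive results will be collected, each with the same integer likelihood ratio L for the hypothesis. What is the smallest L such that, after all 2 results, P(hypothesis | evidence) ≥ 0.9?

15

Prior odds = 0.043/0.957 = 43/957.
Target odds = 0.9/0.1 = 9.
Need L² ≥ 9 ÷ (43/957) = 8613/43.
14² = 196 < 8613/43 ≤ 225 = 15², so L = 15.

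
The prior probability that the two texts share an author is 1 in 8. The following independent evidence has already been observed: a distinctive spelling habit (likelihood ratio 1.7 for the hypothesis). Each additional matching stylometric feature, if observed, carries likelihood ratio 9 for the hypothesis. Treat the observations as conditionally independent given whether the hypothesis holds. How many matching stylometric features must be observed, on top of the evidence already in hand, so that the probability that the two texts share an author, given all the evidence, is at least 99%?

3

Prior odds = 0.125/0.875 = 1/7.
Bayes factor of the evidence already in hand = 1.7.
Odds after that evidence = (1/7) × 1.7 = 17/70.
Target odds = 0.99/0.01 = 99.
Need 9ⁿ ≥ 99 ÷ (17/70) = 6930/17.
9² = 81 falls short of 6930/17 but 9³ = 729 reaches it, so n = 3.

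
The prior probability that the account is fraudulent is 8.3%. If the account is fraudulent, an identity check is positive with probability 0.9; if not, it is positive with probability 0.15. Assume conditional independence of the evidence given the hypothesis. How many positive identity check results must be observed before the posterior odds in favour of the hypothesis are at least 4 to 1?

3

Prior odds: 0.083 ÷ 0.917 = 83/917.
Likelihood ratio of a positive = 0.9/0.15 = 6.
Target odds = 4.
Require 6ⁿ ≥ 4 ÷ (83/917) = 3668/83.
6² = 36 falls short of 3668/83 but 6³ = 216 reaches it, so n = 3.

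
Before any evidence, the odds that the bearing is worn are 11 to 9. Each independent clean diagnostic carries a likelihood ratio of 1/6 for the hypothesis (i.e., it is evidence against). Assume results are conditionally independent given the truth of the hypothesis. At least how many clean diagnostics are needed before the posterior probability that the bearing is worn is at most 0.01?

3

Prior odds = 11/9.
Likelihood ratio per clean diagnostic = 1/6.
Target odds: 0.01 ÷ 0.99 = 1/99.
Need (11/9) × (1/6)ⁿ ≤ 1/99, i.e. (1/6)ⁿ ≤ 1/121.
(1/6)² = 1/36 is still above 1/121 but (1/6)³ = 1/216 is at or below it, so n = 3.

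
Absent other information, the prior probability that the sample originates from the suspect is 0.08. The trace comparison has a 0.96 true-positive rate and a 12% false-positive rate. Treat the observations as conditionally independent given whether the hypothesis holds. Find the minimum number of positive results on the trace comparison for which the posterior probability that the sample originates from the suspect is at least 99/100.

4

Prior odds: 0.08 ÷ 0.92 = 2/23.
Likelihood ratio of a positive result = 0.96/0.12 = 8.
Target odds: 0.99 ÷ 0.01 = 99.
Need (2/23) × 8ⁿ ≥ 99, i.e. 8ⁿ ≥ 1138.5.
8³ = 512 falls short of 1138.5 but 8⁴ = 4096 reaches it, so n = 4.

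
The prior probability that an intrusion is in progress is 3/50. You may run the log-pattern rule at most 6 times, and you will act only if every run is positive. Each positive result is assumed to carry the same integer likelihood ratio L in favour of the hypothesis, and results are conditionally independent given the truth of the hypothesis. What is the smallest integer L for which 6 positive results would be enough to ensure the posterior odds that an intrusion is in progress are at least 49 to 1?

Prior odds = 0.06/0.94 = 3/47.
Target odds = 49.
Need L⁶ ≥ 49 ÷ (3/47) = 2303/3.
3⁶ = 729 < 2303/3 ≤ 4096 = 4⁶, so L = 4.

4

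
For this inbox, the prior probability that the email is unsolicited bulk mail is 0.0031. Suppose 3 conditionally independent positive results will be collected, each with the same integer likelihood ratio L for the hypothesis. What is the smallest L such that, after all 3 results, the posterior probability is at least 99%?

32

Prior odds = 0.0031/0.9969 = 31/9969.
Target odds = 0.99/0.01 = 99.
Need L³ ≥ 99 ÷ (31/9969) = 986931/31.
31³ = 29791 < 986931/31 ≤ 32768 = 32³, so L = 32.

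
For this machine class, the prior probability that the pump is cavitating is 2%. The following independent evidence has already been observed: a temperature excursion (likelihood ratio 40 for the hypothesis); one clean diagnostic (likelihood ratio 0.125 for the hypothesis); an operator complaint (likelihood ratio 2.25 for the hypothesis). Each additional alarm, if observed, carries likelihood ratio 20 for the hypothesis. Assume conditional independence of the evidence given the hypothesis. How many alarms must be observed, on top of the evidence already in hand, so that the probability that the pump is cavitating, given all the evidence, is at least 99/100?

Prior odds = 0.02/0.98 = 1/49.
Combined Bayes factor of the evidence already in hand = 40 × 0.125 × 2.25 = 11.25.
Odds after that evidence = (1/49) × 11.25 = 45/196.
Target odds = 0.99/0.01 = 99.
Need 20ⁿ ≥ 99 ÷ (45/196) = 431.2.
20² = 400 falls short of 431.2 but 20³ = 8000 reaches it, so n = 3.

3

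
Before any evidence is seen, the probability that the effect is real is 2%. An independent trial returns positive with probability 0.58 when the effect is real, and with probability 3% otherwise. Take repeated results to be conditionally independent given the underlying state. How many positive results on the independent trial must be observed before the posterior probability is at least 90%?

3

Prior odds: 0.02 ÷ 0.98 = 1/49.
Likelihood ratio of a positive result = 0.58/0.03 = 58/3.
Target posterior odds = 0.9/0.1 = 9.
Require (58/3)ⁿ ≥ 9 ÷ (1/49) = 441.
(58/3)² = 3364/9 falls short of 441 but (58/3)³ = 195112/27 reaches it, so n = 3.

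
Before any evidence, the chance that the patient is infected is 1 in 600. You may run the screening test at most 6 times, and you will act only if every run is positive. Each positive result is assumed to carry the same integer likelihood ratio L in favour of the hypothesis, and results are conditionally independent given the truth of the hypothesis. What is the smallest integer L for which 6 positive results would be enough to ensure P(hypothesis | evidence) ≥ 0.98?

6

Prior odds = (1/600)/(599/600) = 1/599.
Target odds = 0.98/0.02 = 49.
Need L⁶ ≥ 49 ÷ (1/599) = 29351.
5⁶ = 15625 < 29351 ≤ 46656 = 6⁶, so L = 6.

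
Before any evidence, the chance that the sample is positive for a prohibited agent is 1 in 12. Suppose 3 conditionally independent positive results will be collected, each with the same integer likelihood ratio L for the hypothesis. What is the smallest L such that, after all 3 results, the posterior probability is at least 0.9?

5

Prior odds = (1/12)/(11/12) = 1/11.
Target odds = 0.9/0.1 = 9.
Need L³ ≥ 9 ÷ (1/11) = 99.
4³ = 64 < 99 ≤ 125 = 5³, so L = 5.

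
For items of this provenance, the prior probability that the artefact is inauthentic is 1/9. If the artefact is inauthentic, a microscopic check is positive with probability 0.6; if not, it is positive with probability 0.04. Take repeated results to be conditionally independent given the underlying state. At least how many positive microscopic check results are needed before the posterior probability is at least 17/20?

2

Prior odds = (1/9)/(8/9) = 0.125.
Likelihood ratio of a positive = 0.6/0.04 = 15.
Target odds: 0.85 ÷ 0.15 = 17/3.
Require 15ⁿ ≥ 17/3 ÷ 0.125 = 136/3.
15¹ = 15 falls short of 136/3 but 15² = 225 reaches it, so n = 2.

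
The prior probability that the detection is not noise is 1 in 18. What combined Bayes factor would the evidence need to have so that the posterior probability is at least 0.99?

1683

Prior odds = (1/18)/(17/18) = 1/17.
Target odds = 0.99/0.01 = 99.
Required Bayes factor = 99 ÷ (1/17) = 1683.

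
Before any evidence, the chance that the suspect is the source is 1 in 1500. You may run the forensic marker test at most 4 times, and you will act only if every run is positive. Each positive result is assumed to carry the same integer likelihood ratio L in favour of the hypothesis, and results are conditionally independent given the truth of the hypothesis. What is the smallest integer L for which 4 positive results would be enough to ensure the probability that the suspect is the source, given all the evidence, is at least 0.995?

24

Prior odds = (1/1500)/(1499/1500) = 1/1499.
Target odds = 0.995/0.005 = 199.
Need L⁴ ≥ 199 ÷ (1/1499) = 298301.
23⁴ = 279841 < 298301 ≤ 331776 = 24⁴, so L = 24.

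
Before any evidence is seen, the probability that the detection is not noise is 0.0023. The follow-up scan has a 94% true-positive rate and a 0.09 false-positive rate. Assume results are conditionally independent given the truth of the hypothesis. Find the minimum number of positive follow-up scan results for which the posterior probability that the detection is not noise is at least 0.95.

4

Prior odds: 0.0023 ÷ 0.9977 = 23/9977.
Likelihood ratio of a positive result = 0.94/0.09 = 94/9.
Target posterior odds = 0.95/0.05 = 19.
Need (23/9977) × (94/9)ⁿ ≥ 19, i.e. (94/9)ⁿ ≥ 189563/23.
(94/9)³ = 830584/729 falls short of 189563/23 but (94/9)⁴ = 78074896/6561 reaches it, so n = 4.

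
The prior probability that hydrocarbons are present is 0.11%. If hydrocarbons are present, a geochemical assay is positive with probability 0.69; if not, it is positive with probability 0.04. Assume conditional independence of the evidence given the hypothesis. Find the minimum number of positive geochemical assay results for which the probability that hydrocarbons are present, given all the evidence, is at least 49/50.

Prior odds: 0.0011 ÷ 0.9989 = 11/9989.
Likelihood ratio of a positive = 0.69/0.04 = 17.25.
Target posterior odds = 0.98/0.02 = 49.
Require 17.25ⁿ ≥ 49 ÷ (11/9989) = 489461/11.
17.25³ = 5132.953125 falls short of 489461/11 but 17.25⁴ = 22667121/256 reaches it, so n = 4.

4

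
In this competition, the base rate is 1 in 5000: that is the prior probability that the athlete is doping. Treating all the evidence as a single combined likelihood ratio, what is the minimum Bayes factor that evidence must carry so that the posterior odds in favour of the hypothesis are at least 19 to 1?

94981

Prior odds = 0.0002/0.9998 = 1/4999.
Target odds = 19.
Required Bayes factor = 19 ÷ (1/4999) = 94981.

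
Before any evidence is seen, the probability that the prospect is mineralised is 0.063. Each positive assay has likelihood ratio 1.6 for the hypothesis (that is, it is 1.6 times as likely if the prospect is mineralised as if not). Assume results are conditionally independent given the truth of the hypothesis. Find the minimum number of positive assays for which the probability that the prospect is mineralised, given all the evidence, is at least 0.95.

13

Prior odds = 0.063/0.937 = 63/937.
Likelihood ratio per positive assay = 1.6.
Target posterior odds = 0.95/0.05 = 19.
Require 1.6ⁿ ≥ 19 ÷ (63/937) = 17803/63.
1.6¹² ≈281.475 falls short of 17803/63 but 1.6¹³ ≈450.36 reaches it, so n = 13.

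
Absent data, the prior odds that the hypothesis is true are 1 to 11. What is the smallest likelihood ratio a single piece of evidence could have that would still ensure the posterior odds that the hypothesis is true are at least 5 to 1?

Prior odds = 1/11.
Target odds = 5.
Required Bayes factor = 5 ÷ (1/11) = 55.

55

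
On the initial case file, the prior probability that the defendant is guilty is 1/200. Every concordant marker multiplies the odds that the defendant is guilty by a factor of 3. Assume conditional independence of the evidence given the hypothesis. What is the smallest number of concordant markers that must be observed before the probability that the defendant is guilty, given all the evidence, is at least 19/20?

Prior odds: 0.005 ÷ 0.995 = 1/199.
Likelihood ratio per concordant marker = 3.
Target odds: 0.95 ÷ 0.05 = 19.
Need (1/199) × 3ⁿ ≥ 19, i.e. 3ⁿ ≥ 3781.
3⁷ = 2187 falls short of 3781 but 3⁸ = 6561 reaches it, so n = 8.

8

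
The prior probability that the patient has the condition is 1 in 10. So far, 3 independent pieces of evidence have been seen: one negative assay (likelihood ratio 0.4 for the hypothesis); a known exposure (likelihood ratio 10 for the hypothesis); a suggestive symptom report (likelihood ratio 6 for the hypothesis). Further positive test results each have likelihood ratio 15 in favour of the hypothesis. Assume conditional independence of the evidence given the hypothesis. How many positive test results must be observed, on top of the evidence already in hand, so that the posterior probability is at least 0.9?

Prior odds = 0.1/0.9 = 1/9.
Combined Bayes factor of the evidence already in hand = 0.4 × 10 × 6 = 24.
Odds after that evidence = (1/9) × 24 = 8/3.
Target odds = 0.9/0.1 = 9.
Need 15ⁿ ≥ 9 ÷ (8/3) = 3.375.
15¹ = 15, which meets the required 3.375; so n = 1.

1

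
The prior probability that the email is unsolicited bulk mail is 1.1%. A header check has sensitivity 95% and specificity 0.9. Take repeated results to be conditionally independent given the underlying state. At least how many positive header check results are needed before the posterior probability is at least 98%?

Prior odds: 0.011 ÷ 0.989 = 11/989.
False-positive rate = 1 − 0.9 = 0.1; likelihood ratio of a positive = 0.95/0.1 = 9.5.
Target posterior odds = 0.98/0.02 = 49.
Need (11/989) × 9.5ⁿ ≥ 49, i.e. 9.5ⁿ ≥ 48461/11.
9.5³ = 857.375 falls short of 48461/11 but 9.5⁴ = 8145.0625 reaches it, so n = 4.

4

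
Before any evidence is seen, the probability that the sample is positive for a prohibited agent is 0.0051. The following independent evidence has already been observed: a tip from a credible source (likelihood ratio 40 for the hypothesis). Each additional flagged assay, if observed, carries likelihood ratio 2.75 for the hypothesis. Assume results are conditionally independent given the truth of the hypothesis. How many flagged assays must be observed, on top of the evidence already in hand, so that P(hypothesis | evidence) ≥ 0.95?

5

Prior odds = 0.0051/0.9949 = 51/9949.
Bayes factor of the evidence already in hand = 40.
Odds after that evidence = (51/9949) × 40 = 2040/9949.
Target odds = 0.95/0.05 = 19.
Need 2.75ⁿ ≥ 19 ÷ (2040/9949) = 189031/2040.
2.75⁴ = 57.19140625 falls short of 189031/2040 but 2.75⁵ = 161051/1024 reaches it, so n = 5.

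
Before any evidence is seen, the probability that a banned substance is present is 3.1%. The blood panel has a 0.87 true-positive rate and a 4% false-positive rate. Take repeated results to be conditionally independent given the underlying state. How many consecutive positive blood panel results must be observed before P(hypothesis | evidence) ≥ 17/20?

2

Prior odds: 0.031 ÷ 0.969 = 31/969.
Likelihood ratio of a positive result = 0.87/0.04 = 21.75.
Target posterior odds = 0.85/0.15 = 17/3.
Need (31/969) × 21.75ⁿ ≥ 17/3, i.e. 21.75ⁿ ≥ 5491/31.
21.75¹ = 21.75 falls short of 5491/31 but 21.75² = 473.0625 reaches it, so n = 2.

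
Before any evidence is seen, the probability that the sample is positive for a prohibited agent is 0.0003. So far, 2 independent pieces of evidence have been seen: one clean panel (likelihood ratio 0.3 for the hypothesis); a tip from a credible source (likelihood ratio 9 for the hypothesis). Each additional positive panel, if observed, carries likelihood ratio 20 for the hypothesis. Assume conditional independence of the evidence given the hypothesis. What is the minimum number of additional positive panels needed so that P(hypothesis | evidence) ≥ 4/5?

Prior odds = 0.0003/0.9997 = 3/9997.
Combined Bayes factor of the evidence already in hand = 0.3 × 9 = 2.7.
Odds after that evidence = (3/9997) × 2.7 = 81/99970.
Target odds = 0.8/0.2 = 4.
Need 20ⁿ ≥ 4 ÷ (81/99970) = 399880/81.
20² = 400 falls short of 399880/81 but 20³ = 8000 reaches it, so n = 3.

3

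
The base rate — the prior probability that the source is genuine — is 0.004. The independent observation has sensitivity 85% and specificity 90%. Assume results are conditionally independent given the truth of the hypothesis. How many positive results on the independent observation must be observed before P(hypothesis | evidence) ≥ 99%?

Prior odds: 0.004 ÷ 0.996 = 1/249.
False-positive rate = 1 − 0.9 = 0.1; likelihood ratio of a positive = 0.85/0.1 = 8.5.
Target odds: 0.99 ÷ 0.01 = 99.
Need (1/249) × 8.5ⁿ ≥ 99, i.e. 8.5ⁿ ≥ 24651.
8.5⁴ = 5220.0625 falls short of 24651 but 8.5⁵ = 44370.53125 reaches it, so n = 5.

5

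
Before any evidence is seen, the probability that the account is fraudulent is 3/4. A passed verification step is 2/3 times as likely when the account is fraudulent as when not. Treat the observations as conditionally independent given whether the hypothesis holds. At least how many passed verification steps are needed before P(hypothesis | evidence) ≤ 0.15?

7

Prior odds: 0.75 ÷ 0.25 = 3.
Likelihood ratio per passed verification step = 2/3.
Target posterior odds = 0.15/0.85 = 3/17.
Require (2/3)ⁿ ≤ 3/17 ÷ 3 = 1/17.
(2/3)⁶ = 64/729 is still above 1/17 but (2/3)⁷ = 128/2187 is at or below it, so n = 7.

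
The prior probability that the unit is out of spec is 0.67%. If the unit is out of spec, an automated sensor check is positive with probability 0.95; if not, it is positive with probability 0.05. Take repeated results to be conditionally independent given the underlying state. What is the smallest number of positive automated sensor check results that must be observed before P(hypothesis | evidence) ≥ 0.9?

Prior odds = 0.0067/0.9933 = 67/9933.
Likelihood ratio of a positive = 0.95/0.05 = 19.
Target posterior odds = 0.9/0.1 = 9.
Require 19ⁿ ≥ 9 ÷ (67/9933) = 89397/67.
19² = 361 falls short of 89397/67 but 19³ = 6859 reaches it, so n = 3.

3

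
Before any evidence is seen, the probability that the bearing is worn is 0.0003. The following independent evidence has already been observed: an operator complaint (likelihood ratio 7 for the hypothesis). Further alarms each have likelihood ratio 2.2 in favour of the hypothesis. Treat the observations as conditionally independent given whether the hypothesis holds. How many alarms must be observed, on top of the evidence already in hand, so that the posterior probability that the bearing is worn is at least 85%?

11

Prior odds = 0.0003/0.9997 = 3/9997.
Bayes factor of the evidence already in hand = 7.
Odds after that evidence = (3/9997) × 7 = 21/9997.
Target odds = 0.85/0.15 = 17/3.
Need 2.2ⁿ ≥ 17/3 ÷ (21/9997) = 169949/63.
2.2¹⁰ ≈2655.99 falls short of 169949/63 but 2.2¹¹ ≈5843.18 reaches it, so n = 11.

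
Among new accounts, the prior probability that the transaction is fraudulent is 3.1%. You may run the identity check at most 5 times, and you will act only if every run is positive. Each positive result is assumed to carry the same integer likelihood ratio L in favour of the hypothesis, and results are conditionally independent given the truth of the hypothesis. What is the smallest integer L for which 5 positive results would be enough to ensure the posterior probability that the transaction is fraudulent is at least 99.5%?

Prior odds = 0.031/0.969 = 31/969.
Target odds = 0.995/0.005 = 199.
Need L⁵ ≥ 199 ÷ (31/969) = 192831/31.
5⁵ = 3125 < 192831/31 ≤ 7776 = 6⁵, so L = 6.

6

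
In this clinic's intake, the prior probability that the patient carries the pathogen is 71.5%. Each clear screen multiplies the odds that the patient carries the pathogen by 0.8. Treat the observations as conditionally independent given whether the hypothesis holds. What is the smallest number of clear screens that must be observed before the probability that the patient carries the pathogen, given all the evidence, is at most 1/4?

10

Prior odds = 0.715/0.285 = 143/57.
Likelihood ratio per clear screen = 0.8.
Target posterior odds = 0.25/0.75 = 1/3.
Require 0.8ⁿ ≤ 1/3 ÷ (143/57) = 19/143.
0.8⁹ = 262144/1953125 is still above 19/143 but 0.8¹⁰ = 1048576/9765625 is at or below it, so n = 10.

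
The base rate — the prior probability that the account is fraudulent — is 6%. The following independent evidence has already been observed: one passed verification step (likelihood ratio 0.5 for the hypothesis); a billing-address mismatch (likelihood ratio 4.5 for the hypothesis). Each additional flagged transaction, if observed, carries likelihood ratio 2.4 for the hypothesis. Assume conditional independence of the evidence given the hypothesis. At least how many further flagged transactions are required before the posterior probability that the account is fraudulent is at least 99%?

Prior odds = 0.06/0.94 = 3/47.
Combined Bayes factor of the evidence already in hand = 0.5 × 4.5 = 2.25.
Odds after that evidence = (3/47) × 2.25 = 27/188.
Target odds = 0.99/0.01 = 99.
Need 2.4ⁿ ≥ 99 ÷ (27/188) = 2068/3.
2.4⁷ = 35831808/78125 falls short of 2068/3 but 2.4⁸ = 429981696/390625 reaches it, so n = 8.

8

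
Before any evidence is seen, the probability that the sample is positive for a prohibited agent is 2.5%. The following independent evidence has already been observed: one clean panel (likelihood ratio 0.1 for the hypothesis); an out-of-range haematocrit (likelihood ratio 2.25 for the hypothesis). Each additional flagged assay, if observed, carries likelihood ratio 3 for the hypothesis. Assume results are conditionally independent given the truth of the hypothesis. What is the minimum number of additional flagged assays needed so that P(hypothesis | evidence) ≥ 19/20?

Prior odds = 0.025/0.975 = 1/39.
Combined Bayes factor of the evidence already in hand = 0.1 × 2.25 = 0.225.
Odds after that evidence = (1/39) × 0.225 = 3/520.
Target odds = 0.95/0.05 = 19.
Need 3ⁿ ≥ 19 ÷ (3/520) = 9880/3.
3⁷ = 2187 falls short of 9880/3 but 3⁸ = 6561 reaches it, so n = 8.

8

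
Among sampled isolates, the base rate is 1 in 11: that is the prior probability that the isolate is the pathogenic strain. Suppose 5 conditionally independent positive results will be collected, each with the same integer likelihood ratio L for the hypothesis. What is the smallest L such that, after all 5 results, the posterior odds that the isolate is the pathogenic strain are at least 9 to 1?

Prior odds = (1/11)/(10/11) = 0.1.
Target odds = 9.
Need L⁵ ≥ 9 ÷ 0.1 = 90.
2⁵ = 32 < 90 ≤ 243 = 3⁵, so L = 3.

3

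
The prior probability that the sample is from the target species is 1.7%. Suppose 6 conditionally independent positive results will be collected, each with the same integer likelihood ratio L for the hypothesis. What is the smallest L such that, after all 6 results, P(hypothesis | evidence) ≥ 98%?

4

Prior odds = 0.017/0.983 = 17/983.
Target odds = 0.98/0.02 = 49.
Need L⁶ ≥ 49 ÷ (17/983) = 48167/17.
3⁶ = 729 < 48167/17 ≤ 4096 = 4⁶, so L = 4.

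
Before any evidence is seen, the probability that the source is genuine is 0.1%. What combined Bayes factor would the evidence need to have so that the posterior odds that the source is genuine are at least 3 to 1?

Prior odds = 0.001/0.999 = 1/999.
Target odds = 3.
Required Bayes factor = 3 ÷ (1/999) = 2997.

2997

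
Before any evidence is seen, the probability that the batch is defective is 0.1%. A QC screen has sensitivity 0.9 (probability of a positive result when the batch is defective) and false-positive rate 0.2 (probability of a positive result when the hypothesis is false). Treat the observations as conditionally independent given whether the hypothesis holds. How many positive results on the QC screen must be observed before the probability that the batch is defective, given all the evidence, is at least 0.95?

7

Prior odds: 0.001 ÷ 0.999 = 1/999.
Likelihood ratio of a positive result = 0.9/0.2 = 4.5.
Target odds: 0.95 ÷ 0.05 = 19.
Need (1/999) × 4.5ⁿ ≥ 19, i.e. 4.5ⁿ ≥ 18981.
4.5⁶ = 8303.765625 falls short of 18981 but 4.5⁷ = 4782969/128 reaches it, so n = 7.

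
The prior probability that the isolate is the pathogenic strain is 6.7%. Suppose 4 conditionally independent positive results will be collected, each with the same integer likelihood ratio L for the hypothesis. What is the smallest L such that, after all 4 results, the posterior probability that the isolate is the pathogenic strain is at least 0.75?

Prior odds = 0.067/0.933 = 67/933.
Target odds = 0.75/0.25 = 3.
Need L⁴ ≥ 3 ÷ (67/933) = 2799/67.
2⁴ = 16 < 2799/67 ≤ 81 = 3⁴, so L = 3.

3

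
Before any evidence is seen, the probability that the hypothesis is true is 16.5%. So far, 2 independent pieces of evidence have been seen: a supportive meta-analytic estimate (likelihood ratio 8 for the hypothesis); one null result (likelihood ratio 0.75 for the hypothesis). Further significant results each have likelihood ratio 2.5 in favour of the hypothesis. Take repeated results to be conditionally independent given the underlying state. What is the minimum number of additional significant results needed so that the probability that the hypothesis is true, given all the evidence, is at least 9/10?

Prior odds = 0.165/0.835 = 33/167.
Combined Bayes factor of the evidence already in hand = 8 × 0.75 = 6.
Odds after that evidence = (33/167) × 6 = 198/167.
Target odds = 0.9/0.1 = 9.
Need 2.5ⁿ ≥ 9 ÷ (198/167) = 167/22.
2.5² = 6.25 falls short of 167/22 but 2.5³ = 15.625 reaches it, so n = 3.

3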